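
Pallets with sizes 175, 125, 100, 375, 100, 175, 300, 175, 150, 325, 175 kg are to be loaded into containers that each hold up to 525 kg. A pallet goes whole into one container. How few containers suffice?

5

Total = 375 + 325 + 300 + 175 + 175 + 175 + 175 + 150 + 125 + 100 + 100 = 2175 kg.
Lower bound: ⌈2175/525⌉ = 5 containers.
A packing using 5 containers:
  container 1: 375 + 150 = 525
  container 2: 325 + 175 = 500
  container 3: 300 + 175 = 475
  container 4: 175 + 175 + 125 = 475
  container 5: 100 + 100 = 200
This matches the lower bound, so 5 is optimal.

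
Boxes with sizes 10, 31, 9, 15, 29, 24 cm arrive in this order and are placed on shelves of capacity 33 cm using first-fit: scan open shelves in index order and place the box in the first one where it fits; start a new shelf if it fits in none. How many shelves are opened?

5

  10 → shelf 1 (new)  [load 10/33]
  31 → shelf 2 (new)  [load 31/33]
  9 → shelf 1  [load 19/33]
  15 → shelf 3 (new)  [load 15/33]
  29 → shelf 4 (new)  [load 29/33]
  24 → shelf 5 (new)  [load 24/33]
5 shelves opened.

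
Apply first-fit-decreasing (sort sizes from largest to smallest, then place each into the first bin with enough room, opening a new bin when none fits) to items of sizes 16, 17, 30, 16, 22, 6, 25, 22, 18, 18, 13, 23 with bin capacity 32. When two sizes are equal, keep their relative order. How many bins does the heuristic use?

Sorted descending: 30, 25, 23, 22, 22, 18, 18, 17, 16, 16, 13, 6.
  30 → bin 1 (new)  [load 30/32]
  25 → bin 2 (new)  [load 25/32]
  23 → bin 3 (new)  [load 23/32]
  22 → bin 4 (new)  [load 22/32]
  22 → bin 5 (new)  [load 22/32]
  18 → bin 6 (new)  [load 18/32]
  18 → bin 7 (new)  [load 18/32]
  17 → bin 8 (new)  [load 17/32]
  16 → bin 9 (new)  [load 16/32]
  16 → bin 9  [load 32/32]
  13 → bin 6  [load 31/32]
  6 → bin 2  [load 31/32]
9 bins opened.

9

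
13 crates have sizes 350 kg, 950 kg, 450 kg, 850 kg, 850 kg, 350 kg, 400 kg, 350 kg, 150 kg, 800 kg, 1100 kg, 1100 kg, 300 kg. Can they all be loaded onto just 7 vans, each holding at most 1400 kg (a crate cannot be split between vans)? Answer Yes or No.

Yes

A valid assignment using 7 vans:
  van 1: 1100 + 300 = 1400
  van 2: 1100 + 150 = 1250
  van 3: 950 + 450 = 1400
  van 4: 850 + 400 = 1250
  van 5: 850 + 350 = 1200
  van 6: 800 + 350 = 1150
  van 7: 350 = 350
Every load is within 1400 kg, so 7 vans suffice.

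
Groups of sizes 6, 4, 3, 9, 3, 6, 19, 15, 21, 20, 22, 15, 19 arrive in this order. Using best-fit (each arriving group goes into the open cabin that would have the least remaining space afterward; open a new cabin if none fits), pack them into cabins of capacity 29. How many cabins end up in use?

8

  6 → cabin 1 (new)  [load 6/29]
  4 → cabin 1  [load 10/29]
  3 → cabin 1  [load 13/29]
  9 → cabin 1  [load 22/29]
  3 → cabin 1  [load 25/29]
  6 → cabin 2 (new)  [load 6/29]
  19 → cabin 2  [load 25/29]
  15 → cabin 3 (new)  [load 15/29]
  21 → cabin 4 (new)  [load 21/29]
  20 → cabin 5 (new)  [load 20/29]
  22 → cabin 6 (new)  [load 22/29]
  15 → cabin 7 (new)  [load 15/29]
  19 → cabin 8 (new)  [load 19/29]
8 cabins opened.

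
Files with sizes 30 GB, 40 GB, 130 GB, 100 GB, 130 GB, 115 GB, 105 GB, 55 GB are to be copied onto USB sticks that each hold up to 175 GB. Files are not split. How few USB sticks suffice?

5

Total = 130 + 130 + 115 + 105 + 100 + 55 + 40 + 30 = 705 GB.
Lower bound: ⌈705/175⌉ = 5 USB sticks.
A packing using 5 USB sticks:
  USB stick 1: 130 + 40 = 170
  USB stick 2: 130 + 30 = 160
  USB stick 3: 115 + 55 = 170
  USB stick 4: 105 = 105
  USB stick 5: 100 = 100
This matches the lower bound, so 5 is optimal.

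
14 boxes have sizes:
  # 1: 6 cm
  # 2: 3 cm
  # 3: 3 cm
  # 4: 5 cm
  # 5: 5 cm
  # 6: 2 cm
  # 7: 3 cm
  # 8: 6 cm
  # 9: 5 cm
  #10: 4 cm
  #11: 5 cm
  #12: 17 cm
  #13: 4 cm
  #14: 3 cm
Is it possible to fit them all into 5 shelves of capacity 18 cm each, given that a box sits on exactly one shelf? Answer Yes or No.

A valid assignment using 4 shelves:
  shelf 1: 17 = 17
  shelf 2: 6 + 6 + 4 + 2 = 18
  shelf 3: 5 + 5 + 5 + 3 = 18
  shelf 4: 5 + 4 + 3 + 3 + 3 = 18
That uses only 4 ≤ 5, so 5 shelves are enough.

Yes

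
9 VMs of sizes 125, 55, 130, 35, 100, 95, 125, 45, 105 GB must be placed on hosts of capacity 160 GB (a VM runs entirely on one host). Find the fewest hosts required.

Total = 130 + 125 + 125 + 105 + 100 + 95 + 55 + 45 + 35 = 815 GB.
Lower bound: ⌈815/160⌉ = 6 hosts.
A packing using 6 hosts:
  host 1: 130 = 130
  host 2: 125 + 35 = 160
  host 3: 125 = 125
  host 4: 105 + 55 = 160
  host 5: 100 + 45 = 145
  host 6: 95 = 95
This matches the lower bound, so 6 is optimal.

6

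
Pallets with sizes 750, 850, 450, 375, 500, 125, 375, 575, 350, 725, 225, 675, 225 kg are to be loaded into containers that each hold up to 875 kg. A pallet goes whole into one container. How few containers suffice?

Total = 850 + 750 + 725 + 675 + 575 + 500 + 450 + 375 + 375 + 350 + 225 + 225 + 125 = 6200 kg.
Lower bound: ⌈6200/875⌉ = 8 containers.
A packing using 8 containers:
  container 1: 850 = 850
  container 2: 750 + 125 = 875
  container 3: 725 = 725
  container 4: 675 = 675
  container 5: 575 + 225 = 800
  container 6: 500 + 375 = 875
  container 7: 450 + 375 = 825
  container 8: 350 + 225 = 575
This matches the lower bound, so 8 is optimal.

8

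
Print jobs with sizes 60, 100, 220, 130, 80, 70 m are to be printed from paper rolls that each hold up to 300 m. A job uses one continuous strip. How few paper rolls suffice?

3

Total = 220 + 130 + 100 + 80 + 70 + 60 = 660 m.
Lower bound: ⌈660/300⌉ = 3 paper rolls.
A packing using 3 paper rolls:
  roll 1: 220 + 80 = 300
  roll 2: 130 + 100 + 70 = 300
  roll 3: 60 = 60
This matches the lower bound, so 3 is optimal.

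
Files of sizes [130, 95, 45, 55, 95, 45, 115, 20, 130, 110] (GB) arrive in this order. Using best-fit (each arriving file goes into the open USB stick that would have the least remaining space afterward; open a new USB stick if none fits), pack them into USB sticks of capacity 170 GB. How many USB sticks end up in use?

  130 → USB stick 1 (new)  [load 130/170]
  95 → USB stick 2 (new)  [load 95/170]
  45 → USB stick 2  [load 140/170]
  55 → USB stick 3 (new)  [load 55/170]
  95 → USB stick 3  [load 150/170]
  45 → USB stick 4 (new)  [load 45/170]
  115 → USB stick 4  [load 160/170]
  20 → USB stick 3  [load 170/170]
  130 → USB stick 5 (new)  [load 130/170]
  110 → USB stick 6 (new)  [load 110/170]
6 USB sticks opened.

6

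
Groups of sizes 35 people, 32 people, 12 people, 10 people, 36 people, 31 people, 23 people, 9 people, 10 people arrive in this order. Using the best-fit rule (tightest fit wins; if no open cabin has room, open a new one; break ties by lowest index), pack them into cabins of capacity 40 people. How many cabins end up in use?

6

  35 → cabin 1 (new)  [load 35/40]
  32 → cabin 2 (new)  [load 32/40]
  12 → cabin 3 (new)  [load 12/40]
  10 → cabin 3  [load 22/40]
  36 → cabin 4 (new)  [load 36/40]
  31 → cabin 5 (new)  [load 31/40]
  23 → cabin 6 (new)  [load 23/40]
  9 → cabin 5  [load 40/40]
  10 → cabin 6  [load 33/40]
6 cabins opened.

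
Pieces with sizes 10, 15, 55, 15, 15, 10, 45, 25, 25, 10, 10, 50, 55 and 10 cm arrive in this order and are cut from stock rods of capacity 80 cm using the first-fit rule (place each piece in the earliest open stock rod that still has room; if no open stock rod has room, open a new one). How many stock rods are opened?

  10 → stock rod 1 (new)  [load 10/80]
  15 → stock rod 1  [load 25/80]
  55 → stock rod 1  [load 80/80]
  15 → stock rod 2 (new)  [load 15/80]
  15 → stock rod 2  [load 30/80]
  10 → stock rod 2  [load 40/80]
  45 → stock rod 3 (new)  [load 45/80]
  25 → stock rod 2  [load 65/80]
  25 → stock rod 3  [load 70/80]
  10 → stock rod 2  [load 75/80]
  10 → stock rod 3  [load 80/80]
  50 → stock rod 4 (new)  [load 50/80]
  55 → stock rod 5 (new)  [load 55/80]
  10 → stock rod 4  [load 60/80]
5 stock rods opened.

5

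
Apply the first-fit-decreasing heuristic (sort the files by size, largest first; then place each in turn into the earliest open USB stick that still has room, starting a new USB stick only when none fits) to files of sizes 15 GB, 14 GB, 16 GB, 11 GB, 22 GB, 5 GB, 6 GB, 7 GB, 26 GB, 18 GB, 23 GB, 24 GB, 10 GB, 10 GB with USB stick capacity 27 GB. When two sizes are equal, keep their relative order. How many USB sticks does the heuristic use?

Sorted descending: 26, 24, 23, 22, 18, 16, 15, 14, 11, 10, 10, 7, 6, 5.
  26 → USB stick 1 (new)  [load 26/27]
  24 → USB stick 2 (new)  [load 24/27]
  23 → USB stick 3 (new)  [load 23/27]
  22 → USB stick 4 (new)  [load 22/27]
  18 → USB stick 5 (new)  [load 18/27]
  16 → USB stick 6 (new)  [load 16/27]
  15 → USB stick 7 (new)  [load 15/27]
  14 → USB stick 8 (new)  [load 14/27]
  11 → USB stick 6  [load 27/27]
  10 → USB stick 7  [load 25/27]
  10 → USB stick 8  [load 24/27]
  7 → USB stick 5  [load 25/27]
  6 → USB stick 9 (new)  [load 6/27]
  5 → USB stick 4  [load 27/27]
9 USB sticks opened.

9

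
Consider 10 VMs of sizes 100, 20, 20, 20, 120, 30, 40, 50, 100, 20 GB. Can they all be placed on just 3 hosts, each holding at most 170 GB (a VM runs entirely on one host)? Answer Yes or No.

No

Total = 520 GB; ⌈520/170⌉ = 4.
At least 4 hosts are required, but only 3 are allowed.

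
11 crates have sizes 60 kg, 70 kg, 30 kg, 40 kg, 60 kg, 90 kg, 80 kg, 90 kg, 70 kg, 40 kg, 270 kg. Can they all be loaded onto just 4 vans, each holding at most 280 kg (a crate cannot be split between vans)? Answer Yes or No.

Yes

A valid assignment using 4 vans:
  van 1: 270 = 270
  van 2: 90 + 90 + 80 = 260
  van 3: 70 + 70 + 60 + 60 = 260
  van 4: 40 + 40 + 30 = 110
Every load is within 280 kg, so 4 vans suffice.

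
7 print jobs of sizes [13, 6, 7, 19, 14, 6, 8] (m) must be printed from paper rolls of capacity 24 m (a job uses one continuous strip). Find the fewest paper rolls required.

Total = 19 + 14 + 13 + 8 + 7 + 6 + 6 = 73 m.
Lower bound: ⌈73/24⌉ = 4 paper rolls.
A packing using 4 paper rolls:
  roll 1: 19 = 19
  roll 2: 14 + 8 = 22
  roll 3: 13 + 7 = 20
  roll 4: 6 + 6 = 12
This matches the lower bound, so 4 is optimal.

4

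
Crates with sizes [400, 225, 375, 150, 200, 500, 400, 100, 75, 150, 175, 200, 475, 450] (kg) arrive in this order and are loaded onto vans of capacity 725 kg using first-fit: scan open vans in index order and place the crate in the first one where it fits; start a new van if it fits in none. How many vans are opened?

6

  400 → van 1 (new)  [load 400/725]
  225 → van 1  [load 625/725]
  375 → van 2 (new)  [load 375/725]
  150 → van 2  [load 525/725]
  200 → van 2  [load 725/725]
  500 → van 3 (new)  [load 500/725]
  400 → van 4 (new)  [load 400/725]
  100 → van 1  [load 725/725]
  75 → van 3  [load 575/725]
  150 → van 3  [load 725/725]
  175 → van 4  [load 575/725]
  200 → van 5 (new)  [load 200/725]
  475 → van 5  [load 675/725]
  450 → van 6 (new)  [load 450/725]
6 vans opened.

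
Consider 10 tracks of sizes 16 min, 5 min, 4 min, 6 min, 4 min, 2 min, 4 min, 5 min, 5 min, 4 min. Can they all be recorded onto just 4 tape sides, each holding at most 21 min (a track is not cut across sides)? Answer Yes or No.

Yes

A valid assignment using 3 tape sides:
  side 1: 16 + 5 = 21
  side 2: 6 + 5 + 5 + 4 = 20
  side 3: 4 + 4 + 4 + 2 = 14
That uses only 3 ≤ 4, so 4 tape sides are enough.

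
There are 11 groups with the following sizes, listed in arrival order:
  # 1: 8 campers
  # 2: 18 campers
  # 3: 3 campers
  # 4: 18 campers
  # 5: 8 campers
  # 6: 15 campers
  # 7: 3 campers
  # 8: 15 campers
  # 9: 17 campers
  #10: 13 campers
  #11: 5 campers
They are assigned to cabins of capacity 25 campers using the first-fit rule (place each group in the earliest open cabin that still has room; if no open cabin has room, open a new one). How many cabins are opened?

7

  8 → cabin 1 (new)  [load 8/25]
  18 → cabin 2 (new)  [load 18/25]
  3 → cabin 1  [load 11/25]
  18 → cabin 3 (new)  [load 18/25]
  8 → cabin 1  [load 19/25]
  15 → cabin 4 (new)  [load 15/25]
  3 → cabin 1  [load 22/25]
  15 → cabin 5 (new)  [load 15/25]
  17 → cabin 6 (new)  [load 17/25]
  13 → cabin 7 (new)  [load 13/25]
  5 → cabin 2  [load 23/25]
7 cabins opened.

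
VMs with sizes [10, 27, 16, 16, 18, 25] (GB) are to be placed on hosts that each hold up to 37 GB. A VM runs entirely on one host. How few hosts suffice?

Total = 27 + 25 + 18 + 16 + 16 + 10 = 112 GB.
Lower bound: ⌈112/37⌉ = 4 hosts.
A packing using 4 hosts:
  host 1: 27 + 10 = 37
  host 2: 25 = 25
  host 3: 18 + 16 = 34
  host 4: 16 = 16
This matches the lower bound, so 4 is optimal.

4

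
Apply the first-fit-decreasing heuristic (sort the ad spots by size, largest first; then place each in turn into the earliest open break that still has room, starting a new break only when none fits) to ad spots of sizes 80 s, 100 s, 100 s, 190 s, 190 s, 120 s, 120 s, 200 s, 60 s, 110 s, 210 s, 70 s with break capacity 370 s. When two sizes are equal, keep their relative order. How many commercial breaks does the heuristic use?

Sorted descending: 210, 200, 190, 190, 120, 120, 110, 100, 100, 80, 70, 60.
  210 → break 1 (new)  [load 210/370]
  200 → break 2 (new)  [load 200/370]
  190 → break 3 (new)  [load 190/370]
  190 → break 4 (new)  [load 190/370]
  120 → break 1  [load 330/370]
  120 → break 2  [load 320/370]
  110 → break 3  [load 300/370]
  100 → break 4  [load 290/370]
  100 → break 5 (new)  [load 100/370]
  80 → break 4  [load 370/370]
  70 → break 3  [load 370/370]
  60 → break 5  [load 160/370]
5 commercial breaks opened.

5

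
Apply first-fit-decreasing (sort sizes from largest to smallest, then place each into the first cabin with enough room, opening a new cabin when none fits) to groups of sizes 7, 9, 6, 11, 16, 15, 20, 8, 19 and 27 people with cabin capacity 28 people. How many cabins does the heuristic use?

Sorted descending: 27, 20, 19, 16, 15, 11, 9, 8, 7, 6.
  27 → cabin 1 (new)  [load 27/28]
  20 → cabin 2 (new)  [load 20/28]
  19 → cabin 3 (new)  [load 19/28]
  16 → cabin 4 (new)  [load 16/28]
  15 → cabin 5 (new)  [load 15/28]
  11 → cabin 4  [load 27/28]
  9 → cabin 3  [load 28/28]
  8 → cabin 2  [load 28/28]
  7 → cabin 5  [load 22/28]
  6 → cabin 5  [load 28/28]
5 cabins opened.

5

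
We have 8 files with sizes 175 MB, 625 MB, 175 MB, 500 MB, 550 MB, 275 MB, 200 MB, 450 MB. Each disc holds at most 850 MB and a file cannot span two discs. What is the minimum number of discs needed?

4

Total = 625 + 550 + 500 + 450 + 275 + 200 + 175 + 175 = 2950 MB.
Lower bound: ⌈2950/850⌉ = 4 discs.
A packing using 4 discs:
  disc 1: 625 + 200 = 825
  disc 2: 550 + 275 = 825
  disc 3: 500 + 175 + 175 = 850
  disc 4: 450 = 450
This matches the lower bound, so 4 is optimal.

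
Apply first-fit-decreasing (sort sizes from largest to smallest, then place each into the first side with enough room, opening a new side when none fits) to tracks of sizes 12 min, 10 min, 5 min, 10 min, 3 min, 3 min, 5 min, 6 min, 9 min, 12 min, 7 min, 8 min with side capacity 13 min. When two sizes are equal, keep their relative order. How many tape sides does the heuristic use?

Sorted descending: 12, 12, 10, 10, 9, 8, 7, 6, 5, 5, 3, 3.
  12 → side 1 (new)  [load 12/13]
  12 → side 2 (new)  [load 12/13]
  10 → side 3 (new)  [load 10/13]
  10 → side 4 (new)  [load 10/13]
  9 → side 5 (new)  [load 9/13]
  8 → side 6 (new)  [load 8/13]
  7 → side 7 (new)  [load 7/13]
  6 → side 7  [load 13/13]
  5 → side 6  [load 13/13]
  5 → side 8 (new)  [load 5/13]
  3 → side 3  [load 13/13]
  3 → side 4  [load 13/13]
8 tape sides opened.

8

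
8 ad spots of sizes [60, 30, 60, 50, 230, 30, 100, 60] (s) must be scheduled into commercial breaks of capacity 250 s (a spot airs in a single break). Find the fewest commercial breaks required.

Total = 230 + 100 + 60 + 60 + 60 + 50 + 30 + 30 = 620 s.
Lower bound: ⌈620/250⌉ = 3 commercial breaks.
A packing using 3 commercial breaks:
  break 1: 230 = 230
  break 2: 100 + 60 + 60 + 30 = 250
  break 3: 60 + 50 + 30 = 140
This matches the lower bound, so 3 is optimal.

3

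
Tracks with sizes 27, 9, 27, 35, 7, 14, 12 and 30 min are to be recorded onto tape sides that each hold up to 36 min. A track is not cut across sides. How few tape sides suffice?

Total = 35 + 30 + 27 + 27 + 14 + 12 + 9 + 7 = 161 min.
Lower bound: ⌈161/36⌉ = 5 tape sides.
A packing using 5 tape sides:
  side 1: 35 = 35
  side 2: 30 = 30
  side 3: 27 + 9 = 36
  side 4: 27 + 7 = 34
  side 5: 14 + 12 = 26
This matches the lower bound, so 5 is optimal.

5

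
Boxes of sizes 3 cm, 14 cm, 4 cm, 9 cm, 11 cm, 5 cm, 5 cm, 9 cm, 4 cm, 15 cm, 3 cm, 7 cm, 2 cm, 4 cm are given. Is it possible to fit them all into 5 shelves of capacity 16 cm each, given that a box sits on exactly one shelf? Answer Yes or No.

No

Total = 95 cm; ⌈95/16⌉ = 6.
At least 6 shelves are required, but only 5 are allowed.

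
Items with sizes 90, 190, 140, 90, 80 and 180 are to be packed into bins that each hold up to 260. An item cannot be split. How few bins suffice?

Total = 190 + 180 + 140 + 90 + 90 + 80 = 770.
Lower bound: ⌈770/260⌉ = 3 bins.
A packing using 4 bins:
  bin 1: 190 = 190
  bin 2: 180 + 80 = 260
  bin 3: 140 + 90 = 230
  bin 4: 90 = 90
No arrangement into 3 bins stays within capacity, so 4 is optimal.

4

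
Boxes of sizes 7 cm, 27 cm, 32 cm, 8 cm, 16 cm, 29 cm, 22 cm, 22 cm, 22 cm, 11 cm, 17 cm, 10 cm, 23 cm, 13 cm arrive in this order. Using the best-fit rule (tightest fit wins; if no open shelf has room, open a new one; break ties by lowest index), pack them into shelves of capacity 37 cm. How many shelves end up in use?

  7 → shelf 1 (new)  [load 7/37]
  27 → shelf 1  [load 34/37]
  32 → shelf 2 (new)  [load 32/37]
  8 → shelf 3 (new)  [load 8/37]
  16 → shelf 3  [load 24/37]
  29 → shelf 4 (new)  [load 29/37]
  22 → shelf 5 (new)  [load 22/37]
  22 → shelf 6 (new)  [load 22/37]
  22 → shelf 7 (new)  [load 22/37]
  11 → shelf 3  [load 35/37]
  17 → shelf 8 (new)  [load 17/37]
  10 → shelf 5  [load 32/37]
  23 → shelf 9 (new)  [load 23/37]
  13 → shelf 9  [load 36/37]
9 shelves opened.

9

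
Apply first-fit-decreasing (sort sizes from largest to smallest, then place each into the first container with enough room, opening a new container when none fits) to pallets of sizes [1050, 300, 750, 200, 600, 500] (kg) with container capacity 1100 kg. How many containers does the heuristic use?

4

Sorted descending: 1050, 750, 600, 500, 300, 200.
  1050 → container 1 (new)  [load 1050/1100]
  750 → container 2 (new)  [load 750/1100]
  600 → container 3 (new)  [load 600/1100]
  500 → container 3  [load 1100/1100]
  300 → container 2  [load 1050/1100]
  200 → container 4 (new)  [load 200/1100]
4 containers opened.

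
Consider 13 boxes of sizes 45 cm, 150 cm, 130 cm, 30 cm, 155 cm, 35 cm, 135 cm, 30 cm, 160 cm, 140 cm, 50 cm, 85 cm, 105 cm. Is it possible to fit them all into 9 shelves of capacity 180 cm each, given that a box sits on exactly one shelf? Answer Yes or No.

A valid assignment using 8 shelves:
  shelf 1: 160 = 160
  shelf 2: 155 = 155
  shelf 3: 150 + 30 = 180
  shelf 4: 140 + 35 = 175
  shelf 5: 135 + 45 = 180
  shelf 6: 130 + 50 = 180
  shelf 7: 105 + 30 = 135
  shelf 8: 85 = 85
That uses only 8 ≤ 9, so 9 shelves are enough.

Yes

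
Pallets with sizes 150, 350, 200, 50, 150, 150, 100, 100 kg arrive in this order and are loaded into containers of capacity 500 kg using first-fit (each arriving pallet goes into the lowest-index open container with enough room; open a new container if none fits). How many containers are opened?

3

  150 → container 1 (new)  [load 150/500]
  350 → container 1  [load 500/500]
  200 → container 2 (new)  [load 200/500]
  50 → container 2  [load 250/500]
  150 → container 2  [load 400/500]
  150 → container 3 (new)  [load 150/500]
  100 → container 2  [load 500/500]
  100 → container 3  [load 250/500]
3 containers opened.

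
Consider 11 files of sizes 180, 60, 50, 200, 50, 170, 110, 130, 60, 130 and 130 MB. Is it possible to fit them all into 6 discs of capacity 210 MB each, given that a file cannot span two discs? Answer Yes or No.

No

Total = 1270 MB; ⌈1270/210⌉ = 7.
At least 7 discs are required, but only 6 are allowed.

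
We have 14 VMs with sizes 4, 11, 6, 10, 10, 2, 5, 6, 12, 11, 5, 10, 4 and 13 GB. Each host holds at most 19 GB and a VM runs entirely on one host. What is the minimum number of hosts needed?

Total = 13 + 12 + 11 + 11 + 10 + 10 + 10 + 6 + 6 + 5 + 5 + 4 + 4 + 2 = 109 GB.
Lower bound: ⌈109/19⌉ = 6 hosts.
Also, 7 VMs each exceed 19/2 GB, and no two of those can share a host, so at least 7 hosts are needed.
A packing using 7 hosts:
  host 1: 13 + 6 = 19
  host 2: 12 + 6 = 18
  host 3: 11 + 5 + 2 = 18
  host 4: 11 + 5 = 16
  host 5: 10 + 4 + 4 = 18
  host 6: 10 = 10
  host 7: 10 = 10
This matches the lower bound, so 7 is optimal.

7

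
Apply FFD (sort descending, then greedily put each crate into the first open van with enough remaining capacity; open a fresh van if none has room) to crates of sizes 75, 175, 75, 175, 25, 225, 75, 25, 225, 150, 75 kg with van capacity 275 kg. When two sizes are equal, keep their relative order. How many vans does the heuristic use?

6

Sorted descending: 225, 225, 175, 175, 150, 75, 75, 75, 75, 25, 25.
  225 → van 1 (new)  [load 225/275]
  225 → van 2 (new)  [load 225/275]
  175 → van 3 (new)  [load 175/275]
  175 → van 4 (new)  [load 175/275]
  150 → van 5 (new)  [load 150/275]
  75 → van 3  [load 250/275]
  75 → van 4  [load 250/275]
  75 → van 5  [load 225/275]
  75 → van 6 (new)  [load 75/275]
  25 → van 1  [load 250/275]
  25 → van 1  [load 275/275]
6 vans opened.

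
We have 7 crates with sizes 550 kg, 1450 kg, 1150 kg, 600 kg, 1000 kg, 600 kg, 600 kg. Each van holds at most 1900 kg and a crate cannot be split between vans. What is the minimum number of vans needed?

4

Total = 1450 + 1150 + 1000 + 600 + 600 + 600 + 550 = 5950 kg.
Lower bound: ⌈5950/1900⌉ = 4 vans.
A packing using 4 vans:
  van 1: 1450 = 1450
  van 2: 1150 + 600 = 1750
  van 3: 1000 + 600 = 1600
  van 4: 600 + 550 = 1150
This matches the lower bound, so 4 is optimal.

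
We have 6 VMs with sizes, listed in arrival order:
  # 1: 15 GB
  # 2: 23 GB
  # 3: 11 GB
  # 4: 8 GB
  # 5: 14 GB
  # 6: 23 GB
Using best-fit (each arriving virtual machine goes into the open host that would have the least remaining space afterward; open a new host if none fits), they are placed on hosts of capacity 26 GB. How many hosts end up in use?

  15 → host 1 (new)  [load 15/26]
  23 → host 2 (new)  [load 23/26]
  11 → host 1  [load 26/26]
  8 → host 3 (new)  [load 8/26]
  14 → host 3  [load 22/26]
  23 → host 4 (new)  [load 23/26]
4 hosts opened.

4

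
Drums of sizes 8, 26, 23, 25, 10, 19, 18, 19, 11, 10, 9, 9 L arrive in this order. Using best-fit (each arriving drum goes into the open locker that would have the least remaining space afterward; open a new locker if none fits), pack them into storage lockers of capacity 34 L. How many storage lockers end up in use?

6

  8 → locker 1 (new)  [load 8/34]
  26 → locker 1  [load 34/34]
  23 → locker 2 (new)  [load 23/34]
  25 → locker 3 (new)  [load 25/34]
  10 → locker 2  [load 33/34]
  19 → locker 4 (new)  [load 19/34]
  18 → locker 5 (new)  [load 18/34]
  19 → locker 6 (new)  [load 19/34]
  11 → locker 4  [load 30/34]
  10 → locker 6  [load 29/34]
  9 → locker 3  [load 34/34]
  9 → locker 5  [load 27/34]
6 storage lockers opened.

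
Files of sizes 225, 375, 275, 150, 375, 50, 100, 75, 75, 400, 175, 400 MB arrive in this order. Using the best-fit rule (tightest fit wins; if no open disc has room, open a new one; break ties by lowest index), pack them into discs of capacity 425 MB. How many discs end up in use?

  225 → disc 1 (new)  [load 225/425]
  375 → disc 2 (new)  [load 375/425]
  275 → disc 3 (new)  [load 275/425]
  150 → disc 3  [load 425/425]
  375 → disc 4 (new)  [load 375/425]
  50 → disc 2  [load 425/425]
  100 → disc 1  [load 325/425]
  75 → disc 1  [load 400/425]
  75 → disc 5 (new)  [load 75/425]
  400 → disc 6 (new)  [load 400/425]
  175 → disc 5  [load 250/425]
  400 → disc 7 (new)  [load 400/425]
7 discs opened.

7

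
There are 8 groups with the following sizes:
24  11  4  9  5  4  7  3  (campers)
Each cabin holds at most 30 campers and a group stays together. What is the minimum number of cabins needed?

Total = 24 + 11 + 9 + 7 + 5 + 4 + 4 + 3 = 67 campers.
Lower bound: ⌈67/30⌉ = 3 cabins.
A packing using 3 cabins:
  cabin 1: 24 + 5 = 29
  cabin 2: 11 + 9 + 7 + 3 = 30
  cabin 3: 4 + 4 = 8
This matches the lower bound, so 3 is optimal.

3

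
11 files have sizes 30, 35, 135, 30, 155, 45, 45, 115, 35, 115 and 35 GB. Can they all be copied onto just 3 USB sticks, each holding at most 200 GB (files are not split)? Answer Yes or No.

Total = 775 GB; ⌈775/200⌉ = 4.
At least 4 USB sticks are required, but only 3 are allowed.

No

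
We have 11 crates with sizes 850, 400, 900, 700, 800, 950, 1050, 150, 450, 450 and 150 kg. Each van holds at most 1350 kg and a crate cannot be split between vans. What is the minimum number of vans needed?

Total = 1050 + 950 + 900 + 850 + 800 + 700 + 450 + 450 + 400 + 150 + 150 = 6850 kg.
Lower bound: ⌈6850/1350⌉ = 6 vans.
A packing using 6 vans:
  van 1: 1050 + 150 + 150 = 1350
  van 2: 950 + 400 = 1350
  van 3: 900 + 450 = 1350
  van 4: 850 + 450 = 1300
  van 5: 800 = 800
  van 6: 700 = 700
This matches the lower bound, so 6 is optimal.

6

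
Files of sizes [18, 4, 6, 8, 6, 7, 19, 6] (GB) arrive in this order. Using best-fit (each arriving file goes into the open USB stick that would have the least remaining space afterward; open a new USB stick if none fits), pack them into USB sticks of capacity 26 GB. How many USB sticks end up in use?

3

  18 → USB stick 1 (new)  [load 18/26]
  4 → USB stick 1  [load 22/26]
  6 → USB stick 2 (new)  [load 6/26]
  8 → USB stick 2  [load 14/26]
  6 → USB stick 2  [load 20/26]
  7 → USB stick 3 (new)  [load 7/26]
  19 → USB stick 3  [load 26/26]
  6 → USB stick 2  [load 26/26]
3 USB sticks opened.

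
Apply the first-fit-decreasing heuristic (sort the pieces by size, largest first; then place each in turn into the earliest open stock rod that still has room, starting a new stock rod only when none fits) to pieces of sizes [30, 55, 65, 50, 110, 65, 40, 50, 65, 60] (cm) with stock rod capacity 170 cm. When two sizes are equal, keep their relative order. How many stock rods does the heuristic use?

Sorted descending: 110, 65, 65, 65, 60, 55, 50, 50, 40, 30.
  110 → stock rod 1 (new)  [load 110/170]
  65 → stock rod 2 (new)  [load 65/170]
  65 → stock rod 2  [load 130/170]
  65 → stock rod 3 (new)  [load 65/170]
  60 → stock rod 1  [load 170/170]
  55 → stock rod 3  [load 120/170]
  50 → stock rod 3  [load 170/170]
  50 → stock rod 4 (new)  [load 50/170]
  40 → stock rod 2  [load 170/170]
  30 → stock rod 4  [load 80/170]
4 stock rods opened.

4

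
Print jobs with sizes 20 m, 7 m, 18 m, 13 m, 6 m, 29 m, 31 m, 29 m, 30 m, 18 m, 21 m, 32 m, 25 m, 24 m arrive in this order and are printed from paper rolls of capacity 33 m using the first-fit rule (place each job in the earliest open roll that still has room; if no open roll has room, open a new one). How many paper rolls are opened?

  20 → roll 1 (new)  [load 20/33]
  7 → roll 1  [load 27/33]
  18 → roll 2 (new)  [load 18/33]
  13 → roll 2  [load 31/33]
  6 → roll 1  [load 33/33]
  29 → roll 3 (new)  [load 29/33]
  31 → roll 4 (new)  [load 31/33]
  29 → roll 5 (new)  [load 29/33]
  30 → roll 6 (new)  [load 30/33]
  18 → roll 7 (new)  [load 18/33]
  21 → roll 8 (new)  [load 21/33]
  32 → roll 9 (new)  [load 32/33]
  25 → roll 10 (new)  [load 25/33]
  24 → roll 11 (new)  [load 24/33]
11 paper rolls opened.

11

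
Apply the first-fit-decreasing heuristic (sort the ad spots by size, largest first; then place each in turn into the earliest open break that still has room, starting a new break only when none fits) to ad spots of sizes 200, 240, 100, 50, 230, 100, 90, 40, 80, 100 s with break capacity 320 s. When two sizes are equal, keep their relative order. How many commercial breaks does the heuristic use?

Sorted descending: 240, 230, 200, 100, 100, 100, 90, 80, 50, 40.
  240 → break 1 (new)  [load 240/320]
  230 → break 2 (new)  [load 230/320]
  200 → break 3 (new)  [load 200/320]
  100 → break 3  [load 300/320]
  100 → break 4 (new)  [load 100/320]
  100 → break 4  [load 200/320]
  90 → break 2  [load 320/320]
  80 → break 1  [load 320/320]
  50 → break 4  [load 250/320]
  40 → break 4  [load 290/320]
4 commercial breaks opened.

4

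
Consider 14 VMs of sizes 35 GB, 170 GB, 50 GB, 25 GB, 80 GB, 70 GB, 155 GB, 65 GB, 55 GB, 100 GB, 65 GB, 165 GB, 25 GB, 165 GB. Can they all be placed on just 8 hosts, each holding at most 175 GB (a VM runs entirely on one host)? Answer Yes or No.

A valid assignment using 8 hosts:
  host 1: 170 = 170
  host 2: 165 = 165
  host 3: 165 = 165
  host 4: 155 = 155
  host 5: 100 + 70 = 170
  host 6: 80 + 65 + 25 = 170
  host 7: 65 + 55 + 50 = 170
  host 8: 35 + 25 = 60
Every load is within 175 GB, so 8 hosts suffice.

Yes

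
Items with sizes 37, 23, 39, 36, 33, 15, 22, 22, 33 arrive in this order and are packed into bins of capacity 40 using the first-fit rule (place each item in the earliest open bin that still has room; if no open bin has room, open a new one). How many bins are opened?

8

  37 → bin 1 (new)  [load 37/40]
  23 → bin 2 (new)  [load 23/40]
  39 → bin 3 (new)  [load 39/40]
  36 → bin 4 (new)  [load 36/40]
  33 → bin 5 (new)  [load 33/40]
  15 → bin 2  [load 38/40]
  22 → bin 6 (new)  [load 22/40]
  22 → bin 7 (new)  [load 22/40]
  33 → bin 8 (new)  [load 33/40]
8 bins opened.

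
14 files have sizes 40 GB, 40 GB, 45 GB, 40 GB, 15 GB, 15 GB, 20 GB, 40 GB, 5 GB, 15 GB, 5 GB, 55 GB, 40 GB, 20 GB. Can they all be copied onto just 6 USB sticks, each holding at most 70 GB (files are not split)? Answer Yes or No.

No

Total = 395 GB; ⌈395/70⌉ = 6.
7 files each exceed half the capacity and cannot share a USB stick, forcing at least 7 USB sticks.
At least 7 USB sticks are required, but only 6 are allowed.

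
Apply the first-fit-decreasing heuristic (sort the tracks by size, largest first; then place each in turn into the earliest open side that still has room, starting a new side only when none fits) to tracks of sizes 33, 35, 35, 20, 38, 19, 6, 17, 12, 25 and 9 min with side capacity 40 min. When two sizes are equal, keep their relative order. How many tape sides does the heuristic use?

7

Sorted descending: 38, 35, 35, 33, 25, 20, 19, 17, 12, 9, 6.
  38 → side 1 (new)  [load 38/40]
  35 → side 2 (new)  [load 35/40]
  35 → side 3 (new)  [load 35/40]
  33 → side 4 (new)  [load 33/40]
  25 → side 5 (new)  [load 25/40]
  20 → side 6 (new)  [load 20/40]
  19 → side 6  [load 39/40]
  17 → side 7 (new)  [load 17/40]
  12 → side 5  [load 37/40]
  9 → side 7  [load 26/40]
  6 → side 4  [load 39/40]
7 tape sides opened.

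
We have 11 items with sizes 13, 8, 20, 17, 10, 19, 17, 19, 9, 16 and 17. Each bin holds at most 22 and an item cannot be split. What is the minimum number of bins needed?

Total = 20 + 19 + 19 + 17 + 17 + 17 + 16 + 13 + 10 + 9 + 8 = 165.
Lower bound: ⌈165/22⌉ = 8 bins.
A packing using 9 bins:
  bin 1: 20 = 20
  bin 2: 19 = 19
  bin 3: 19 = 19
  bin 4: 17 = 17
  bin 5: 17 = 17
  bin 6: 17 = 17
  bin 7: 16 = 16
  bin 8: 13 + 9 = 22
  bin 9: 10 + 8 = 18
No arrangement into 8 bins stays within capacity, so 9 is optimal.

9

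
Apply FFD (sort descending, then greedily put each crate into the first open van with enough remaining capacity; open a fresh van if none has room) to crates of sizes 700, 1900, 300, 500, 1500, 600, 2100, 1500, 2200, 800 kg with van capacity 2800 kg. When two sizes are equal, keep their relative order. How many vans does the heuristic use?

5

Sorted descending: 2200, 2100, 1900, 1500, 1500, 800, 700, 600, 500, 300.
  2200 → van 1 (new)  [load 2200/2800]
  2100 → van 2 (new)  [load 2100/2800]
  1900 → van 3 (new)  [load 1900/2800]
  1500 → van 4 (new)  [load 1500/2800]
  1500 → van 5 (new)  [load 1500/2800]
  800 → van 3  [load 2700/2800]
  700 → van 2  [load 2800/2800]
  600 → van 1  [load 2800/2800]
  500 → van 4  [load 2000/2800]
  300 → van 4  [load 2300/2800]
5 vans opened.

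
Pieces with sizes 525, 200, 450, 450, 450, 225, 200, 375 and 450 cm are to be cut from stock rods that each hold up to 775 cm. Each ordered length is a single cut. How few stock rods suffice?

Total = 525 + 450 + 450 + 450 + 450 + 375 + 225 + 200 + 200 = 3325 cm.
Lower bound: ⌈3325/775⌉ = 5 stock rods.
A packing using 6 stock rods:
  stock rod 1: 525 + 225 = 750
  stock rod 2: 450 + 200 = 650
  stock rod 3: 450 + 200 = 650
  stock rod 4: 450 = 450
  stock rod 5: 450 = 450
  stock rod 6: 375 = 375
No arrangement into 5 stock rods stays within capacity, so 6 is optimal.

6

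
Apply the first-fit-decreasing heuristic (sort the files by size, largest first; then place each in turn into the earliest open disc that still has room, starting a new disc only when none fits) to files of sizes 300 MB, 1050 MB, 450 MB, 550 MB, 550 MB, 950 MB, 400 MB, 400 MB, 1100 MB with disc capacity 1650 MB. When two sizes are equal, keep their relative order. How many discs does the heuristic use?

Sorted descending: 1100, 1050, 950, 550, 550, 450, 400, 400, 300.
  1100 → disc 1 (new)  [load 1100/1650]
  1050 → disc 2 (new)  [load 1050/1650]
  950 → disc 3 (new)  [load 950/1650]
  550 → disc 1  [load 1650/1650]
  550 → disc 2  [load 1600/1650]
  450 → disc 3  [load 1400/1650]
  400 → disc 4 (new)  [load 400/1650]
  400 → disc 4  [load 800/1650]
  300 → disc 4  [load 1100/1650]
4 discs opened.

4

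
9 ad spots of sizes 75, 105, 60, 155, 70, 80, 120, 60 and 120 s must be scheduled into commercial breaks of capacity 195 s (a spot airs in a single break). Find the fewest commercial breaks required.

Total = 155 + 120 + 120 + 105 + 80 + 75 + 70 + 60 + 60 = 845 s.
Lower bound: ⌈845/195⌉ = 5 commercial breaks.
A packing using 5 commercial breaks:
  break 1: 155 = 155
  break 2: 120 + 75 = 195
  break 3: 120 + 70 = 190
  break 4: 105 + 80 = 185
  break 5: 60 + 60 = 120
This matches the lower bound, so 5 is optimal.

5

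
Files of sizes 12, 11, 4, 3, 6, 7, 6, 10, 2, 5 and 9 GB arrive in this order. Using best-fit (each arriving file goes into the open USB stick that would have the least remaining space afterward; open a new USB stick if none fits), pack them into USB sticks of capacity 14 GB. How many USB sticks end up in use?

6

  12 → USB stick 1 (new)  [load 12/14]
  11 → USB stick 2 (new)  [load 11/14]
  4 → USB stick 3 (new)  [load 4/14]
  3 → USB stick 2  [load 14/14]
  6 → USB stick 3  [load 10/14]
  7 → USB stick 4 (new)  [load 7/14]
  6 → USB stick 4  [load 13/14]
  10 → USB stick 5 (new)  [load 10/14]
  2 → USB stick 1  [load 14/14]
  5 → USB stick 6 (new)  [load 5/14]
  9 → USB stick 6  [load 14/14]
6 USB sticks opened.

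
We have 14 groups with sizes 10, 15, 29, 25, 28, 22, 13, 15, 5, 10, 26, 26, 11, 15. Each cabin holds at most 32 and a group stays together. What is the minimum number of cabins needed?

Total = 29 + 28 + 26 + 26 + 25 + 22 + 15 + 15 + 15 + 13 + 11 + 10 + 10 + 5 = 250.
Lower bound: ⌈250/32⌉ = 8 cabins.
A packing using 9 cabins:
  cabin 1: 29 = 29
  cabin 2: 28 = 28
  cabin 3: 26 + 5 = 31
  cabin 4: 26 = 26
  cabin 5: 25 = 25
  cabin 6: 22 + 10 = 32
  cabin 7: 15 + 15 = 30
  cabin 8: 15 + 13 = 28
  cabin 9: 11 + 10 = 21
No arrangement into 8 cabins stays within capacity, so 9 is optimal.

9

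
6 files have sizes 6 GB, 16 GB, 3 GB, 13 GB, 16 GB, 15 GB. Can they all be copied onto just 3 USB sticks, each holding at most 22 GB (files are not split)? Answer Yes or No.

Total = 69 GB; ⌈69/22⌉ = 4.
At least 4 USB sticks are required, but only 3 are allowed.

No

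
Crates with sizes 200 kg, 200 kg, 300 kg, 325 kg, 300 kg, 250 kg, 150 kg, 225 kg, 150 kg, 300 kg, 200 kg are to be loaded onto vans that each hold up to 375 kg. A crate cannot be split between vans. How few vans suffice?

9

Total = 325 + 300 + 300 + 300 + 250 + 225 + 200 + 200 + 200 + 150 + 150 = 2600 kg.
Lower bound: ⌈2600/375⌉ = 7 vans.
Also, 9 crates each exceed 375/2 kg, and no two of those can share a van, so at least 9 vans are needed.
A packing using 9 vans:
  van 1: 325 = 325
  van 2: 300 = 300
  van 3: 300 = 300
  van 4: 300 = 300
  van 5: 250 = 250
  van 6: 225 + 150 = 375
  van 7: 200 + 150 = 350
  van 8: 200 = 200
  van 9: 200 = 200
This matches the lower bound, so 9 is optimal.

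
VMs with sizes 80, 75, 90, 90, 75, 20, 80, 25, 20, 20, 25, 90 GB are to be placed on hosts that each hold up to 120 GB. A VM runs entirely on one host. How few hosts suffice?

Total = 90 + 90 + 90 + 80 + 80 + 75 + 75 + 25 + 25 + 20 + 20 + 20 = 690 GB.
Lower bound: ⌈690/120⌉ = 6 hosts.
Also, 7 VMs each exceed 60 GB, and no two of those can share a host, so at least 7 hosts are needed.
A packing using 7 hosts:
  host 1: 90 + 25 = 115
  host 2: 90 + 25 = 115
  host 3: 90 + 20 = 110
  host 4: 80 + 20 + 20 = 120
  host 5: 80 = 80
  host 6: 75 = 75
  host 7: 75 = 75
This matches the lower bound, so 7 is optimal.

7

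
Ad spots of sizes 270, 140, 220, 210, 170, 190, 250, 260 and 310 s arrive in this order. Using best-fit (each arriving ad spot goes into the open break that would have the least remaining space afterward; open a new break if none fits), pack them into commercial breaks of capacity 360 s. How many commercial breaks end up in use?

7

  270 → break 1 (new)  [load 270/360]
  140 → break 2 (new)  [load 140/360]
  220 → break 2  [load 360/360]
  210 → break 3 (new)  [load 210/360]
  170 → break 4 (new)  [load 170/360]
  190 → break 4  [load 360/360]
  250 → break 5 (new)  [load 250/360]
  260 → break 6 (new)  [load 260/360]
  310 → break 7 (new)  [load 310/360]
7 commercial breaks opened.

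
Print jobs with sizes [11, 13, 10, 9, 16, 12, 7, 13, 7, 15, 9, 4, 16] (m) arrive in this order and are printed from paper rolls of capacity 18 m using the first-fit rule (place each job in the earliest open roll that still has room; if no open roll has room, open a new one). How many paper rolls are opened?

9

  11 → roll 1 (new)  [load 11/18]
  13 → roll 2 (new)  [load 13/18]
  10 → roll 3 (new)  [load 10/18]
  9 → roll 4 (new)  [load 9/18]
  16 → roll 5 (new)  [load 16/18]
  12 → roll 6 (new)  [load 12/18]
  7 → roll 1  [load 18/18]
  13 → roll 7 (new)  [load 13/18]
  7 → roll 3  [load 17/18]
  15 → roll 8 (new)  [load 15/18]
  9 → roll 4  [load 18/18]
  4 → roll 2  [load 17/18]
  16 → roll 9 (new)  [load 16/18]
9 paper rolls opened.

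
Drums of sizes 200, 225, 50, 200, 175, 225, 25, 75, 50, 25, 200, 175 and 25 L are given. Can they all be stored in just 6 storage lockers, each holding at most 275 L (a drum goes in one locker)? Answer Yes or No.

No

Total = 1650 L; ⌈1650/275⌉ = 6.
7 drums each exceed half the capacity and cannot share a locker, forcing at least 7 storage lockers.
At least 7 storage lockers are required, but only 6 are allowed.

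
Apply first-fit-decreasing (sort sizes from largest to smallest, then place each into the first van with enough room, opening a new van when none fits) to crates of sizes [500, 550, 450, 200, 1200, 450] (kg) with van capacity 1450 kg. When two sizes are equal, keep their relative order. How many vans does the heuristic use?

3

Sorted descending: 1200, 550, 500, 450, 450, 200.
  1200 → van 1 (new)  [load 1200/1450]
  550 → van 2 (new)  [load 550/1450]
  500 → van 2  [load 1050/1450]
  450 → van 3 (new)  [load 450/1450]
  450 → van 3  [load 900/1450]
  200 → van 1  [load 1400/1450]
3 vans opened.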